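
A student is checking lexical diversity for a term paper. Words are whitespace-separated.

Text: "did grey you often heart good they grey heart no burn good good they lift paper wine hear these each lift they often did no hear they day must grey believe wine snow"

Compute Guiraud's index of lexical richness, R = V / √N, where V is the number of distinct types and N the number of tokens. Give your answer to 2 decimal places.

3.31

N = 33, V = 19.
√N = 5.744563
R = 19 / 5.744563 = 3.31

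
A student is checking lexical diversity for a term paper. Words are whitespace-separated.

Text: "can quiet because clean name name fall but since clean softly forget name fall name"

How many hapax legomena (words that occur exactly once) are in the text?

7

Frequencies: name:4, clean:2, fall:2, can:1, quiet:1, because:1, but:1, since:1, softly:1, forget:1
Hapax (freq=1): because, but, can, forget, quiet, since, softly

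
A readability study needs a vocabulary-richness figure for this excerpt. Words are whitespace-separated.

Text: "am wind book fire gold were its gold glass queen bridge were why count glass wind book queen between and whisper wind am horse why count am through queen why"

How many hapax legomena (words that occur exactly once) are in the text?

8

Frequencies: am:3, wind:3, queen:3, why:3, book:2, gold:2, were:2, glass:2, count:2, fire:1, its:1, bridge:1, between:1, and:1, whisper:1, horse:1, through:1
Hapax (freq=1): and, between, bridge, fire, horse, its, through, whisper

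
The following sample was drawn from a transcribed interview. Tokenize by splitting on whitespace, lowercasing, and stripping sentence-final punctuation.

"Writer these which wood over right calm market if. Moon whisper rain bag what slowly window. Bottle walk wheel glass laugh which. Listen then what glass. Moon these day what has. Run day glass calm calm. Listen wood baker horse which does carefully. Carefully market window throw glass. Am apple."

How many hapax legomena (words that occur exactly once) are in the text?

Frequencies: glass:4, which:3, calm:3, what:3, these:2, wood:2, market:2, moon:2, window:2, listen:2, day:2, carefully:2, writer:1, over:1, right:1, if:1, whisper:1, rain:1, bag:1, slowly:1, … (13 more, each freq 1)
Hapax (freq=1): am, apple, bag, baker, bottle, does, has, horse, if, laugh, over, rain, right, run, slowly, then, throw, walk, wheel, whisper, writer

21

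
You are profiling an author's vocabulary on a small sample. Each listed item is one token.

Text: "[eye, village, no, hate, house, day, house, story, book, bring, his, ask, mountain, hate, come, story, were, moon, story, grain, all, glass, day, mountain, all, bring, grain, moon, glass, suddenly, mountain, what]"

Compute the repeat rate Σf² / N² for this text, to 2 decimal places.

Frequencies: story:3, mountain:3, hate:2, house:2, day:2, bring:2, moon:2, grain:2, all:2, glass:2, eye:1, village:1, no:1, book:1, his:1, ask:1, come:1, were:1, suddenly:1, what:1
Σf² = 60; N² = 1024
Repeat rate = 60 / 1024 = 0.06

0.06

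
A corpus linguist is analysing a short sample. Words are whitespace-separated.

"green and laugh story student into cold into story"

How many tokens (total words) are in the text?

Tokens: green, and, laugh, story, student, into, cold, into, story
N = 9

9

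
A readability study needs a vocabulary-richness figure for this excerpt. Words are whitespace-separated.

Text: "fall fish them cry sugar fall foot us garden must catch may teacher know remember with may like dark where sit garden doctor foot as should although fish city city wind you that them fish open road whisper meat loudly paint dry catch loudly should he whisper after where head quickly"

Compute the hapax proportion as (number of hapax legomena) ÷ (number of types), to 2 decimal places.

Frequencies: fish:3, fall:2, them:2, foot:2, garden:2, catch:2, may:2, where:2, should:2, city:2, whisper:2, loudly:2, cry:1, sugar:1, us:1, must:1, teacher:1, know:1, remember:1, with:1, … (18 more, each freq 1)
Hapax count = 26; type count = 38.
Ratio = 26 / 38 = 0.68

0.68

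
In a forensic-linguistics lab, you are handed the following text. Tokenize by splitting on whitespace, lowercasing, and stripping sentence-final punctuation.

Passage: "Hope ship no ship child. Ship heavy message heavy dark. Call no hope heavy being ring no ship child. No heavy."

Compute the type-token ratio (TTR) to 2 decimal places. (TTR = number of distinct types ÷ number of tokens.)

N = 21 tokens, V = 10 types.
TTR = V / N = 10 / 21 = 0.48

0.48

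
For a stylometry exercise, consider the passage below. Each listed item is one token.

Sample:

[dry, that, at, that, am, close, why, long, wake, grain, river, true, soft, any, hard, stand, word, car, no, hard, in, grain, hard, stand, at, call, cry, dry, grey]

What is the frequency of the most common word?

Frequencies: hard:3, dry:2, that:2, at:2, grain:2, stand:2, am:1, close:1, why:1, long:1, wake:1, river:1, true:1, soft:1, any:1, word:1, car:1, no:1, in:1, call:1, … (2 more, each freq 1)
Most common: 'hard' with frequency 3.

3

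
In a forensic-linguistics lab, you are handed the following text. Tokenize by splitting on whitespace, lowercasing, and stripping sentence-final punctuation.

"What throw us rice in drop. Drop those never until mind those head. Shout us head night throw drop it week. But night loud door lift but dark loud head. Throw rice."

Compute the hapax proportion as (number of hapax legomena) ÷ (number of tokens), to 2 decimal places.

0.34

Frequencies: throw:3, drop:3, head:3, us:2, rice:2, those:2, night:2, but:2, loud:2, what:1, in:1, never:1, until:1, mind:1, shout:1, it:1, week:1, door:1, lift:1, dark:1
Hapax count = 11; token count = 32.
Ratio = 11 / 32 = 0.34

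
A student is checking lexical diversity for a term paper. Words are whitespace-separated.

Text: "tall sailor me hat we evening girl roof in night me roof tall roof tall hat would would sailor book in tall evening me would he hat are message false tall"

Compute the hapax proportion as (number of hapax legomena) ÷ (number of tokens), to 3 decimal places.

Frequencies: tall:5, me:3, hat:3, roof:3, would:3, sailor:2, evening:2, in:2, we:1, girl:1, night:1, book:1, he:1, are:1, message:1, false:1
Hapax count = 8; token count = 31.
Ratio = 8 / 31 = 0.258

0.258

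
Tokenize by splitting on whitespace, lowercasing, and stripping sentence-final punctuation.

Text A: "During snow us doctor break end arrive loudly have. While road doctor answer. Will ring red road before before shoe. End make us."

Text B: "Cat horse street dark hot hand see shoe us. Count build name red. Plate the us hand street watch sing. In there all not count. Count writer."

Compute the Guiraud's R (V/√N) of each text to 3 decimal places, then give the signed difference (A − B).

A: V=18, N=23, R=3.753
B: V=22, N=27, R=4.234
Difference = 3.753 − 4.234 = -0.481

-0.481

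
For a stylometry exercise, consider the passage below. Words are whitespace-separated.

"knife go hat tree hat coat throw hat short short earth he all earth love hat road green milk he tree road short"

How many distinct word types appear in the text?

Distinct types: {all, coat, earth, go, green, hat, he, knife, love, milk, road, short, throw, tree}
V = 14

14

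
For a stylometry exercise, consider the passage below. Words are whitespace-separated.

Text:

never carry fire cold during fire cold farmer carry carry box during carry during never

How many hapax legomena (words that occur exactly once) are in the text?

2

Frequencies: carry:4, during:3, never:2, fire:2, cold:2, farmer:1, box:1
Hapax (freq=1): box, farmer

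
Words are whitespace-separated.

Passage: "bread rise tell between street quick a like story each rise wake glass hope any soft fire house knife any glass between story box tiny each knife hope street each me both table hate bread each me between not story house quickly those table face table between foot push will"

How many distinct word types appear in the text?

31

Distinct types: {a, any, between, both, box, bread, each, face, fire, foot, glass, hate, hope, house, knife, like, me, not, push, quick, quickly, rise, soft, story, street, table, tell, those, tiny, wake, will}
V = 31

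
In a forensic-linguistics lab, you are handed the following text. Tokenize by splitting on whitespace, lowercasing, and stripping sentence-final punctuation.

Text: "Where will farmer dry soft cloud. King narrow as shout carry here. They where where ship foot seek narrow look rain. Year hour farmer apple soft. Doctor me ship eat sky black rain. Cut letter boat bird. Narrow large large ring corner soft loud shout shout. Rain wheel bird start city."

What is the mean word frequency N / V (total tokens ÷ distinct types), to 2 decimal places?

N = 51 tokens, V = 37 types.
Mean frequency = N / V = 51 / 37 = 1.38

1.38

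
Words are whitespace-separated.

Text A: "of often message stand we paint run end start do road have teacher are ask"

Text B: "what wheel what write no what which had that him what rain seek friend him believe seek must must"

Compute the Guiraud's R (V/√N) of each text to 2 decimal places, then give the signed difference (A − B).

0.89

A: V=15, N=15, R=3.87
B: V=13, N=19, R=2.98
Difference = 3.87 − 2.98 = 0.89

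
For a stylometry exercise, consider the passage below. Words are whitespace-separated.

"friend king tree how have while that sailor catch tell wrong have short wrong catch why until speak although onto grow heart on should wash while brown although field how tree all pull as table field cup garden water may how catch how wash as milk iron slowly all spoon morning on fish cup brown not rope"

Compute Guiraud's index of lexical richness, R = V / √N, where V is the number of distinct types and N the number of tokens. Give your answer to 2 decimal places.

5.30

N = 57, V = 40.
√N = 7.549834
R = 40 / 7.549834 = 5.30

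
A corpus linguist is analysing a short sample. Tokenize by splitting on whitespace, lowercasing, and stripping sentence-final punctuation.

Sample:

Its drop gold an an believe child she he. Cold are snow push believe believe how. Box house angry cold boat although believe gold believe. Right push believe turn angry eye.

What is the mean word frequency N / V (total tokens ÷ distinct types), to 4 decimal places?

1.4762

N = 31 tokens, V = 21 types.
Mean frequency = N / V = 31 / 21 = 1.4762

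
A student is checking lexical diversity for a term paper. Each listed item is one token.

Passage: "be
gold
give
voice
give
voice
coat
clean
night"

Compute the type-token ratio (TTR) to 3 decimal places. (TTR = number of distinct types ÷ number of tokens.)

0.778

N = 9 tokens, V = 7 types.
TTR = V / N = 7 / 9 = 0.778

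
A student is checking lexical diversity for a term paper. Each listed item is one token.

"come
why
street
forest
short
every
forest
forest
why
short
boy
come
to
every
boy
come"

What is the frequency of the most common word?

3

Frequencies: come:3, forest:3, why:2, short:2, every:2, boy:2, street:1, to:1
Most common: 'come' with frequency 3.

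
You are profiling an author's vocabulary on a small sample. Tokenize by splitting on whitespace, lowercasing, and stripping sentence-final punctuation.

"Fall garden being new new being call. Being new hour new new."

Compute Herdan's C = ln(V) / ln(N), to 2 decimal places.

0.72

N = 12, V = 6.
ln(V) = 1.791759, ln(N) = 2.484907
C = 1.791759 / 2.484907 = 0.72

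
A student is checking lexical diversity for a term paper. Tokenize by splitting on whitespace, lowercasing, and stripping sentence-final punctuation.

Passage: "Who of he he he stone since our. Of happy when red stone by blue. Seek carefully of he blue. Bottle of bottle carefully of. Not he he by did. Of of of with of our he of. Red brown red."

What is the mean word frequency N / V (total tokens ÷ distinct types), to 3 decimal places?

2.278

N = 41 tokens, V = 18 types.
Mean frequency = N / V = 41 / 18 = 2.278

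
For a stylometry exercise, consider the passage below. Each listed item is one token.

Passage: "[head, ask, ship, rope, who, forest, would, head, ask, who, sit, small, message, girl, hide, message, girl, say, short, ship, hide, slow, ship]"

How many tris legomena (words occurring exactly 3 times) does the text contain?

1

Frequencies: ship:3, head:2, ask:2, who:2, message:2, girl:2, hide:2, rope:1, forest:1, would:1, sit:1, small:1, say:1, short:1, slow:1
Words with frequency 3: ship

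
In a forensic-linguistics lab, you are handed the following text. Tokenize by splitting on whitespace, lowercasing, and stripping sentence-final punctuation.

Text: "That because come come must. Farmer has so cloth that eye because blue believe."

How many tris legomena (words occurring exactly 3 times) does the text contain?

0

Frequencies: that:2, because:2, come:2, must:1, farmer:1, has:1, so:1, cloth:1, eye:1, blue:1, believe:1
Words with frequency 3: (none)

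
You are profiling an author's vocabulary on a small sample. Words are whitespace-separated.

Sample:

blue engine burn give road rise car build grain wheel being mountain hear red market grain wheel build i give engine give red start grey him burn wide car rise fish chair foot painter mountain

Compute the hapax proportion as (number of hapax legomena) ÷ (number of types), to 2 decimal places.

0.58

Frequencies: give:3, engine:2, burn:2, rise:2, car:2, build:2, grain:2, wheel:2, mountain:2, red:2, blue:1, road:1, being:1, hear:1, market:1, i:1, start:1, grey:1, him:1, wide:1, … (4 more, each freq 1)
Hapax count = 14; type count = 24.
Ratio = 14 / 24 = 0.58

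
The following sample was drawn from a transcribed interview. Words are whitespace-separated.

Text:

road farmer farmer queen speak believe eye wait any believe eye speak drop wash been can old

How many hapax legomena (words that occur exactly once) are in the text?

9

Frequencies: farmer:2, speak:2, believe:2, eye:2, road:1, queen:1, wait:1, any:1, drop:1, wash:1, been:1, can:1, old:1
Hapax (freq=1): any, been, can, drop, old, queen, road, wait, wash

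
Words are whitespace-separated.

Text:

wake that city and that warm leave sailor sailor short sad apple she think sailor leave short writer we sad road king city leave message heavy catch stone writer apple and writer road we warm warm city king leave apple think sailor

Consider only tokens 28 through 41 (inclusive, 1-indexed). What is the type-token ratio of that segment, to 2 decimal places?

Segment tokens 28–41: stone, writer, apple, and, writer, road, we, warm, warm, city, king, leave, apple, think
Segment N = 14, segment V = 11.
TTR = 11 / 14 = 0.79

0.79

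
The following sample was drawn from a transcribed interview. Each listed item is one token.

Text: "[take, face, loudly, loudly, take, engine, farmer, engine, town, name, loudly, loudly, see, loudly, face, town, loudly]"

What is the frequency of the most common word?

6

Frequencies: loudly:6, take:2, face:2, engine:2, town:2, farmer:1, name:1, see:1
Most common: 'loudly' with frequency 6.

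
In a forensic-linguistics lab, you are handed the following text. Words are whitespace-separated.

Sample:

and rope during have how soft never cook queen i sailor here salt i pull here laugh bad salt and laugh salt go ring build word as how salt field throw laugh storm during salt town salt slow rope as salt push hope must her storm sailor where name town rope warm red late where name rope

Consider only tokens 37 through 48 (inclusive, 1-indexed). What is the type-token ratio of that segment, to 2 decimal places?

0.92

Segment tokens 37–48: salt, slow, rope, as, salt, push, hope, must, her, storm, sailor, where
Segment N = 12, segment V = 11.
TTR = 11 / 12 = 0.92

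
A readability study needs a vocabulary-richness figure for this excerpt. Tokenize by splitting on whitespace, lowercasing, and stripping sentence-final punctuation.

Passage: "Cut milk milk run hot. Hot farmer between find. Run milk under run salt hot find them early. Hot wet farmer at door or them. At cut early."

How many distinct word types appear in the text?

Distinct types: {at, between, cut, door, early, farmer, find, hot, milk, or, run, salt, them, under, wet}
V = 15

15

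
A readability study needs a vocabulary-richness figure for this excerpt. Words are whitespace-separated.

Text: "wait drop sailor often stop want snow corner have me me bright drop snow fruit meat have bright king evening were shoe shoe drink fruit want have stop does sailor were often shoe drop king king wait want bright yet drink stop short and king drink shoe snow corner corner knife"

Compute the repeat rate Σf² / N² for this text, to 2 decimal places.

0.05

Frequencies: king:4, shoe:4, drop:3, stop:3, want:3, snow:3, corner:3, have:3, bright:3, drink:3, wait:2, sailor:2, often:2, me:2, fruit:2, were:2, meat:1, evening:1, does:1, yet:1, … (3 more, each freq 1)
Σf² = 135; N² = 2601
Repeat rate = 135 / 2601 = 0.05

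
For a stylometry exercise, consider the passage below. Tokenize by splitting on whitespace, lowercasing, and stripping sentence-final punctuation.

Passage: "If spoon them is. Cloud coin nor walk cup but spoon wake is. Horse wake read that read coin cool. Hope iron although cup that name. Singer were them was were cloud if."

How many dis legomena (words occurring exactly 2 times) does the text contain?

11

Frequencies: if:2, spoon:2, them:2, is:2, cloud:2, coin:2, cup:2, wake:2, read:2, that:2, were:2, nor:1, walk:1, but:1, horse:1, cool:1, hope:1, iron:1, although:1, name:1, … (2 more, each freq 1)
Words with frequency 2: cloud, coin, cup, if, is, read, spoon, that, them, wake, were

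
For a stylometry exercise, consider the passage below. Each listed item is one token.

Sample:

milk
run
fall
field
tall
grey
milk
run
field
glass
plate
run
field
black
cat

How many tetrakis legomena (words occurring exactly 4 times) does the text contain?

0

Frequencies: run:3, field:3, milk:2, fall:1, tall:1, grey:1, glass:1, plate:1, black:1, cat:1
Words with frequency 4: (none)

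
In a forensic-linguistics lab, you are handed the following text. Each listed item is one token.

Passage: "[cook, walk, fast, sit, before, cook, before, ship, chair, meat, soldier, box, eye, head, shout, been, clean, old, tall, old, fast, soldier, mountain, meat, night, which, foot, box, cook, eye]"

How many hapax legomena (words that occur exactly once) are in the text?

Frequencies: cook:3, fast:2, before:2, meat:2, soldier:2, box:2, eye:2, old:2, walk:1, sit:1, ship:1, chair:1, head:1, shout:1, been:1, clean:1, tall:1, mountain:1, night:1, which:1, … (1 more, each freq 1)
Hapax (freq=1): been, chair, clean, foot, head, mountain, night, ship, shout, sit, tall, walk, which

13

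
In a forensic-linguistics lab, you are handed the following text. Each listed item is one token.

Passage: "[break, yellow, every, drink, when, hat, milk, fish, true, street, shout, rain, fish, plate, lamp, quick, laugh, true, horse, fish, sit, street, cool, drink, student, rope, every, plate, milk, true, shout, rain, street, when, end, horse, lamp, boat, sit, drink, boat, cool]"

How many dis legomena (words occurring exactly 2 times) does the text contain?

11

Frequencies: drink:3, fish:3, true:3, street:3, every:2, when:2, milk:2, shout:2, rain:2, plate:2, lamp:2, horse:2, sit:2, cool:2, boat:2, break:1, yellow:1, hat:1, quick:1, laugh:1, … (3 more, each freq 1)
Words with frequency 2: boat, cool, every, horse, lamp, milk, plate, rain, shout, sit, when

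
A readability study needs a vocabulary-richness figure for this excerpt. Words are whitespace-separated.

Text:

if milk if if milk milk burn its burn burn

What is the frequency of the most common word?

3

Frequencies: if:3, milk:3, burn:3, its:1
Most common: 'if' with frequency 3.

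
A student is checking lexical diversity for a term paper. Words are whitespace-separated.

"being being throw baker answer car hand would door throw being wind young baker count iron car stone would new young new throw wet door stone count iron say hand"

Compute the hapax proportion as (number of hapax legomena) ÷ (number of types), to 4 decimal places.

Frequencies: being:3, throw:3, baker:2, car:2, hand:2, would:2, door:2, young:2, count:2, iron:2, stone:2, new:2, answer:1, wind:1, wet:1, say:1
Hapax count = 4; type count = 16.
Ratio = 4 / 16 = 0.2500

0.2500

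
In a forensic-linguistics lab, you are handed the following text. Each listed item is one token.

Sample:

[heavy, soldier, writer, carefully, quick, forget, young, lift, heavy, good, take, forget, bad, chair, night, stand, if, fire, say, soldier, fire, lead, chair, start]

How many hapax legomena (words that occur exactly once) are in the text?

Frequencies: heavy:2, soldier:2, forget:2, chair:2, fire:2, writer:1, carefully:1, quick:1, young:1, lift:1, good:1, take:1, bad:1, night:1, stand:1, if:1, say:1, lead:1, start:1
Hapax (freq=1): bad, carefully, good, if, lead, lift, night, quick, say, stand, start, take, writer, young

14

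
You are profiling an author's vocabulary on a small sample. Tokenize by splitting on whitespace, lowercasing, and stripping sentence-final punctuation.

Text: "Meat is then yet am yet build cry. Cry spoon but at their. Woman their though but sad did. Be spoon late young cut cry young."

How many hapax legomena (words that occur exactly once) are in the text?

Frequencies: cry:3, yet:2, spoon:2, but:2, their:2, young:2, meat:1, is:1, then:1, am:1, build:1, at:1, woman:1, though:1, sad:1, did:1, be:1, late:1, cut:1
Hapax (freq=1): am, at, be, build, cut, did, is, late, meat, sad, then, though, woman

13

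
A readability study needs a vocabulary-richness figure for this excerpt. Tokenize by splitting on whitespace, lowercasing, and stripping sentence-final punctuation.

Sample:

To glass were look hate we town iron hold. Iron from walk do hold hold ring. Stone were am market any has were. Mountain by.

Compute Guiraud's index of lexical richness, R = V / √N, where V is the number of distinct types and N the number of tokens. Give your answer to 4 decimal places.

4.0000

N = 25, V = 20.
√N = 5.000000
R = 20 / 5.000000 = 4.0000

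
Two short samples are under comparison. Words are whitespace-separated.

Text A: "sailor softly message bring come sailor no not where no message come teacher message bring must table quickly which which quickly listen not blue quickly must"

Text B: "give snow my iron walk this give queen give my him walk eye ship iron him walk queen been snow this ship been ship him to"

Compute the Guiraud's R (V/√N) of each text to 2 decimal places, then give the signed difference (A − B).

0.59

A: V=15, N=26, R=2.94
B: V=12, N=26, R=2.35
Difference = 2.94 − 2.35 = 0.59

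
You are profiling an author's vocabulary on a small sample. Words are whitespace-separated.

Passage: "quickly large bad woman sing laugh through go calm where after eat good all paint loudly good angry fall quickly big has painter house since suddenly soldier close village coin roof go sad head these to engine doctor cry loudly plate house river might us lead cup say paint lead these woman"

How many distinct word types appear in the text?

43

Distinct types: {after, all, angry, bad, big, calm, close, coin, cry, cup, doctor, eat, engine, fall, go, good, has, head, house, large, laugh, lead, loudly, might, paint, painter, plate, quickly, river, roof, sad, say, since, sing, soldier, suddenly, these, through, to, us, village, where, woman}
V = 43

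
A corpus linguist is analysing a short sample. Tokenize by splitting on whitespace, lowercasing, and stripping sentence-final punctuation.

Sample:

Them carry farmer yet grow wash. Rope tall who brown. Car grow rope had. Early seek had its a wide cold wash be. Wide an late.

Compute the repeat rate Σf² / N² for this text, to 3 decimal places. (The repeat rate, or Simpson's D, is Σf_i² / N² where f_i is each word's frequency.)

Frequencies: grow:2, wash:2, rope:2, had:2, wide:2, them:1, carry:1, farmer:1, yet:1, tall:1, who:1, brown:1, car:1, early:1, seek:1, its:1, a:1, cold:1, be:1, an:1, … (1 more, each freq 1)
Σf² = 36; N² = 676
Repeat rate = 36 / 676 = 0.053

0.053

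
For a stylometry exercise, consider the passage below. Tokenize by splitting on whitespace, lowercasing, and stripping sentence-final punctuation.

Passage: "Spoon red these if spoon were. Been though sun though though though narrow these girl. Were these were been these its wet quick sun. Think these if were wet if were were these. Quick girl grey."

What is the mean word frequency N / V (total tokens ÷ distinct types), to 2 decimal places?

N = 36 tokens, V = 15 types.
Mean frequency = N / V = 36 / 15 = 2.40

2.40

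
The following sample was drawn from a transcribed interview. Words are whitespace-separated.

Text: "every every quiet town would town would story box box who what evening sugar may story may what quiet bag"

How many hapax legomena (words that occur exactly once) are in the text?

4

Frequencies: every:2, quiet:2, town:2, would:2, story:2, box:2, what:2, may:2, who:1, evening:1, sugar:1, bag:1
Hapax (freq=1): bag, evening, sugar, who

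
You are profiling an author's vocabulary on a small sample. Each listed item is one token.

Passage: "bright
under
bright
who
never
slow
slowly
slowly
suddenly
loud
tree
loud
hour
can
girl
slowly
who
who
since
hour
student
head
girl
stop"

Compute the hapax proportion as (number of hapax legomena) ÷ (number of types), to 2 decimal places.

0.63

Frequencies: who:3, slowly:3, bright:2, loud:2, hour:2, girl:2, under:1, never:1, slow:1, suddenly:1, tree:1, can:1, since:1, student:1, head:1, stop:1
Hapax count = 10; type count = 16.
Ratio = 10 / 16 = 0.63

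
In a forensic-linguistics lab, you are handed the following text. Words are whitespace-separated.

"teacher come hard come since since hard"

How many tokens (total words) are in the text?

7

Tokens: teacher, come, hard, come, since, since, hard
N = 7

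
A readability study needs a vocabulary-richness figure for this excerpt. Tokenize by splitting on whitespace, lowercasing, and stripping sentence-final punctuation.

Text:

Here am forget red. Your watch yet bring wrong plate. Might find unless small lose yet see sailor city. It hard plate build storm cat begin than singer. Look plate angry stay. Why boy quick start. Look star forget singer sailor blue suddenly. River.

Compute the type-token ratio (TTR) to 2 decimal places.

0.84

N = 44 tokens, V = 37 types.
TTR = V / N = 37 / 44 = 0.84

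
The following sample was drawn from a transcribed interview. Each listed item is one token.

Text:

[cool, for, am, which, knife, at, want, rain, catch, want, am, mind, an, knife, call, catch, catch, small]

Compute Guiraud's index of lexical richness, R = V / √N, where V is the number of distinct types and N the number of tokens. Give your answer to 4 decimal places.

3.0641

N = 18, V = 13.
√N = 4.242641
R = 13 / 4.242641 = 3.0641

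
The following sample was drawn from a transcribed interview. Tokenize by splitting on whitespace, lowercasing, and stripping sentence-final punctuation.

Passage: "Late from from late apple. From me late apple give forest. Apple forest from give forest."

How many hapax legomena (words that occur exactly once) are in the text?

1

Frequencies: from:4, late:3, apple:3, forest:3, give:2, me:1
Hapax (freq=1): me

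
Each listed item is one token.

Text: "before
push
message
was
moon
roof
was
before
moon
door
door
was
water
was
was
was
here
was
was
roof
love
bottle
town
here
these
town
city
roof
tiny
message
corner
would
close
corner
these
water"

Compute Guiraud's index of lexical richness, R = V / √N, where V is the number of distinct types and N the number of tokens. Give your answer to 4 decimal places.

3.0000

N = 36, V = 18.
√N = 6.000000
R = 18 / 6.000000 = 3.0000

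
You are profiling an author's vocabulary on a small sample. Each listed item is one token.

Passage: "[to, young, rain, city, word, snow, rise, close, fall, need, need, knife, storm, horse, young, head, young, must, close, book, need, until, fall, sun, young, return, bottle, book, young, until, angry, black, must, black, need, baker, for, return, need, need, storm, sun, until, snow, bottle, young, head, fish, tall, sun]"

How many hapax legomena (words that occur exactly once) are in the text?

Frequencies: young:6, need:6, until:3, sun:3, snow:2, close:2, fall:2, storm:2, head:2, must:2, book:2, return:2, bottle:2, black:2, to:1, rain:1, city:1, word:1, rise:1, knife:1, … (6 more, each freq 1)
Hapax (freq=1): angry, baker, city, fish, for, horse, knife, rain, rise, tall, to, word

12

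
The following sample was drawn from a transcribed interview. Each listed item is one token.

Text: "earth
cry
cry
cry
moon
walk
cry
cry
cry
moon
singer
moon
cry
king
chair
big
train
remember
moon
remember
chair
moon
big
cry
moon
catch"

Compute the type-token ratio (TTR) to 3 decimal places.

0.423

N = 26 tokens, V = 11 types.
TTR = V / N = 11 / 26 = 0.423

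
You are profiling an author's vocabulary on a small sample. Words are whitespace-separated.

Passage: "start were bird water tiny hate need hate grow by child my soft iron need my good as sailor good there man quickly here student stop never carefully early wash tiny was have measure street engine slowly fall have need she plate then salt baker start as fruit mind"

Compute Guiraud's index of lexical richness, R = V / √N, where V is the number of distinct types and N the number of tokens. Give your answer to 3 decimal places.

5.714

N = 49, V = 40.
√N = 7.000000
R = 40 / 7.000000 = 5.714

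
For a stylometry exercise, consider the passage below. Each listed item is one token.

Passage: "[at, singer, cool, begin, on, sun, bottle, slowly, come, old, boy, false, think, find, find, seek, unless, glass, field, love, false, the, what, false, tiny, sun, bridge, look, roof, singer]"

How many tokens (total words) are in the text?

30

Tokens: at, singer, cool, begin, on, sun, bottle, slowly, come, old, boy, false, think, find, find, seek, unless, glass, field, love, false, the, what, false, tiny, sun, bridge, look, roof, singer
N = 30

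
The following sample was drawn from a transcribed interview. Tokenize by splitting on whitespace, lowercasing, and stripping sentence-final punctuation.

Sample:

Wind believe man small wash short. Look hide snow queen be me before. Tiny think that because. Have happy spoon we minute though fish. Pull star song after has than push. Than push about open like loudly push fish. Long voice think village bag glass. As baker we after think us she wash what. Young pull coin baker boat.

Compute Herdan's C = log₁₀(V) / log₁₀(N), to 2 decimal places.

N = 59, V = 48.
log₁₀(V) = 1.681241, log₁₀(N) = 1.770852
C = 1.681241 / 1.770852 = 0.95

0.95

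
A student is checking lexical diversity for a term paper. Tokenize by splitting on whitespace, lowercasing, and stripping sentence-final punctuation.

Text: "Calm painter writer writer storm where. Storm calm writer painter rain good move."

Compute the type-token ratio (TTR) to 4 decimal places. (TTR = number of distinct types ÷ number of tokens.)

N = 13 tokens, V = 8 types.
TTR = V / N = 8 / 13 = 0.6154

0.6154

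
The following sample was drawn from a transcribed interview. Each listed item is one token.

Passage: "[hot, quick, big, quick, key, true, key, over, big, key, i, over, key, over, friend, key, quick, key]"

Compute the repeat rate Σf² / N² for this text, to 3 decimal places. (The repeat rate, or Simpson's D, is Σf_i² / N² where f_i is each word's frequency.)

Frequencies: key:6, quick:3, over:3, big:2, hot:1, true:1, i:1, friend:1
Σf² = 62; N² = 324
Repeat rate = 62 / 324 = 0.191

0.191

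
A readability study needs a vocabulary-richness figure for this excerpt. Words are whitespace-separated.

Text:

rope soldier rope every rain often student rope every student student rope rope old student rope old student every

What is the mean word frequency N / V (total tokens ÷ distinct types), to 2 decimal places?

N = 19 tokens, V = 7 types.
Mean frequency = N / V = 19 / 7 = 2.71

2.71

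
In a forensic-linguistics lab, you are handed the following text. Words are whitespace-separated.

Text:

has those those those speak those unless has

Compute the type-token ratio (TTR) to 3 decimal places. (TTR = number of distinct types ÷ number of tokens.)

N = 8 tokens, V = 4 types.
TTR = V / N = 4 / 8 = 0.500

0.500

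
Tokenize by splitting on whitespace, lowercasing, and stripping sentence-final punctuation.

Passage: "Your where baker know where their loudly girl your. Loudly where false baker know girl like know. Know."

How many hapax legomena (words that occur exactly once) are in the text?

Frequencies: know:4, where:3, your:2, baker:2, loudly:2, girl:2, their:1, false:1, like:1
Hapax (freq=1): false, like, their

3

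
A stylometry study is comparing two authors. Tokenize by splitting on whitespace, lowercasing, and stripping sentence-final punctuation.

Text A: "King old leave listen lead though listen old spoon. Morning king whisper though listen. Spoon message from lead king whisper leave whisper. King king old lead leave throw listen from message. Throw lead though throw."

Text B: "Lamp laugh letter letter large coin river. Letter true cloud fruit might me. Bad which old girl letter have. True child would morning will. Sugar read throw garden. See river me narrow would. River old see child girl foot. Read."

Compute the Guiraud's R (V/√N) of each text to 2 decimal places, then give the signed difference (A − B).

-2.24

A: V=12, N=35, R=2.03
B: V=27, N=40, R=4.27
Difference = 2.03 − 4.27 = -2.24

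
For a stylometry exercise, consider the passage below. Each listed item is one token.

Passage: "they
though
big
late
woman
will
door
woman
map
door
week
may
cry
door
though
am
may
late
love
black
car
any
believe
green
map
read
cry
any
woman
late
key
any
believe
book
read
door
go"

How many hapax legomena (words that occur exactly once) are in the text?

Frequencies: door:4, late:3, woman:3, any:3, though:2, map:2, may:2, cry:2, believe:2, read:2, they:1, big:1, will:1, week:1, am:1, love:1, black:1, car:1, green:1, key:1, … (2 more, each freq 1)
Hapax (freq=1): am, big, black, book, car, go, green, key, love, they, week, will

12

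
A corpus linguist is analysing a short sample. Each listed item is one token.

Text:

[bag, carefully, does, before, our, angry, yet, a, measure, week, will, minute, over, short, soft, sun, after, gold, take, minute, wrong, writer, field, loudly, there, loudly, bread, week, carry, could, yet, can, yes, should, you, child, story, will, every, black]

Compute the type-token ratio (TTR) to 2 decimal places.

0.88

N = 40 tokens, V = 35 types.
TTR = V / N = 35 / 40 = 0.88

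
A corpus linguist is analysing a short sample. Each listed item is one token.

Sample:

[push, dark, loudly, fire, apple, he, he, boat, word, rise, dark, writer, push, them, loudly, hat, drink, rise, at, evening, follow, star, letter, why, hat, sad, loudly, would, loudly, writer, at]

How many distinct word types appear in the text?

Distinct types: {apple, at, boat, dark, drink, evening, fire, follow, hat, he, letter, loudly, push, rise, sad, star, them, why, word, would, writer}
V = 21

21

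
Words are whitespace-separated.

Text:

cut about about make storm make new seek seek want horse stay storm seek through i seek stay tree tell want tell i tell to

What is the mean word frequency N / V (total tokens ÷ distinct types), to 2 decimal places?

1.79

N = 25 tokens, V = 14 types.
Mean frequency = N / V = 25 / 14 = 1.79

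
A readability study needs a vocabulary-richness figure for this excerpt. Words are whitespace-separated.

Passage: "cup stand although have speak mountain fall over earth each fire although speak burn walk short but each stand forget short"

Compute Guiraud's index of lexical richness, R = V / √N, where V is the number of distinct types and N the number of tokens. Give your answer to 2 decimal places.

3.49

N = 21, V = 16.
√N = 4.582576
R = 16 / 4.582576 = 3.49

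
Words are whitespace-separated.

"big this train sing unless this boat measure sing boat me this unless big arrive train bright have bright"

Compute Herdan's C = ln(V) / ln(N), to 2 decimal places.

N = 19, V = 11.
ln(V) = 2.397895, ln(N) = 2.944439
C = 2.397895 / 2.944439 = 0.81

0.81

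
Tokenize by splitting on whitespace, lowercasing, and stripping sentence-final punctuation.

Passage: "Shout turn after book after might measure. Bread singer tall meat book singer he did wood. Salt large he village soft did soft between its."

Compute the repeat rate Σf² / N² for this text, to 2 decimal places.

0.06

Frequencies: after:2, book:2, singer:2, he:2, did:2, soft:2, shout:1, turn:1, might:1, measure:1, bread:1, tall:1, meat:1, wood:1, salt:1, large:1, village:1, between:1, its:1
Σf² = 37; N² = 625
Repeat rate = 37 / 625 = 0.06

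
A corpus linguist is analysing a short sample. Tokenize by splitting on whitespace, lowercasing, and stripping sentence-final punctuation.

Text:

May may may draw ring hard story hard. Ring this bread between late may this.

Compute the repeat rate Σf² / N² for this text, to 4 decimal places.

0.1467

Frequencies: may:4, ring:2, hard:2, this:2, draw:1, story:1, bread:1, between:1, late:1
Σf² = 33; N² = 225
Repeat rate = 33 / 225 = 0.1467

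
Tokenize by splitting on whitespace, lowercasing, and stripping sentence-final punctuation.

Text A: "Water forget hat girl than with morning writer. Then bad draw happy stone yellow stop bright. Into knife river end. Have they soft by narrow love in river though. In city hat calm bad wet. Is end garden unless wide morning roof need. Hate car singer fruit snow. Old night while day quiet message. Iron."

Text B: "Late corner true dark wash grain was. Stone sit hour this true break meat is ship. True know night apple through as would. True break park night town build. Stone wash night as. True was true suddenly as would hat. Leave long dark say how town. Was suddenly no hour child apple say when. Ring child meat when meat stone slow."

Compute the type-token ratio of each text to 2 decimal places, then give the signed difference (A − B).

TTR(A) = 49/55 = 0.89
TTR(B) = 35/61 = 0.57
Difference = 0.89 − 0.57 = 0.32

0.32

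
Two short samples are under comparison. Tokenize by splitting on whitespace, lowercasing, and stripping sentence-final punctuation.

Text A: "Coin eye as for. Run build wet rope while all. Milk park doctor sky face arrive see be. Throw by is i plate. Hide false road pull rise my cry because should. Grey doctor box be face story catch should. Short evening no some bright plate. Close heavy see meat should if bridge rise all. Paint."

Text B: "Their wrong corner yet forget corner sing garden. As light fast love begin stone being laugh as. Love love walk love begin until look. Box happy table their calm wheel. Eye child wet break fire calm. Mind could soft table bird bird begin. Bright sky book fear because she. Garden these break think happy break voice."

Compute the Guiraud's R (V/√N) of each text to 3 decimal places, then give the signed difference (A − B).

0.802

A: V=47, N=56, R=6.281
B: V=41, N=56, R=5.479
Difference = 6.281 − 5.479 = 0.802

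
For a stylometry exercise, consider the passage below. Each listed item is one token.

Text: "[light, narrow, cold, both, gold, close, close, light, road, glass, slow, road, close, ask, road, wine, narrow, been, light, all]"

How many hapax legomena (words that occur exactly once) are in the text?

9

Frequencies: light:3, close:3, road:3, narrow:2, cold:1, both:1, gold:1, glass:1, slow:1, ask:1, wine:1, been:1, all:1
Hapax (freq=1): all, ask, been, both, cold, glass, gold, slow, wine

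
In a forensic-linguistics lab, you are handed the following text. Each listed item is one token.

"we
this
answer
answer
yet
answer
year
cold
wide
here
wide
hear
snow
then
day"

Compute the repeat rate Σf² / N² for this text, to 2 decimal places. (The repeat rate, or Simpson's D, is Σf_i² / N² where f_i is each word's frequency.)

Frequencies: answer:3, wide:2, we:1, this:1, yet:1, year:1, cold:1, here:1, hear:1, snow:1, then:1, day:1
Σf² = 23; N² = 225
Repeat rate = 23 / 225 = 0.10

0.10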